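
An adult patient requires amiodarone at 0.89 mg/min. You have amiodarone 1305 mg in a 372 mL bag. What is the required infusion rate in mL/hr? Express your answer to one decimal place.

0.89 mg/min × 60 min/hr = 53.4 mg/hr
Concentration = 1305 mg ÷ 372 mL = 3.508065 mg/mL
Rate = 53.4 mg/hr ÷ 3.508065 mg/mL = 15.22207 mL/hr

15.2 mL/hr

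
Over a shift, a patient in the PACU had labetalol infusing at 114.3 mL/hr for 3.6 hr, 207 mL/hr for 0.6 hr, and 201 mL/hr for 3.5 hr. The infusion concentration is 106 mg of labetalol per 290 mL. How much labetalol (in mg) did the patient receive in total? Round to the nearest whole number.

453 mg

Concentration = 106 mg ÷ 290 mL = 0.3655172 mg/mL
Stage 1: 114.3 mL/hr × 3.6 hr = 411.48 mL → 411.48 mL × 0.3655172 mg/mL = 150.403 mg
Stage 2: 207 mL/hr × 0.6 hr = 124.2 mL → 124.2 mL × 0.3655172 mg/mL = 45.39724 mg
Stage 3: 201 mL/hr × 3.5 hr = 703.5 mL → 703.5 mL × 0.3655172 mg/mL = 257.1414 mg
Total = 150.403 + 45.39724 + 257.1414 = 452.9417 mg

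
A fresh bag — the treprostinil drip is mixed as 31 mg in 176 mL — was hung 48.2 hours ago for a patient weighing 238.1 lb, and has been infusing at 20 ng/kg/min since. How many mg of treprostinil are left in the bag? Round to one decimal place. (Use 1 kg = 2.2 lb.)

24.7 mg

Weight = 238.1 lb ÷ 2.2 lb/kg = 108.2273 kg
Dose = 20 ng/kg/min × 108.2273 kg = 2164.545 ng/min
2164.545 ng/min × 60 min/hr = 129872.7 ng/hr
Concentration = 31 mg ÷ 176 mL = 0.1761364 mg/mL = 176136.4 ng/mL
Rate = 129872.7 ng/hr ÷ 176136.4 ng/mL = 0.7373419 mL/hr
Volume infused = 0.7373419 mL/hr × 48.2 hr = 35.53988 mL
Volume remaining = 176 − 35.53988 = 140.4601 mL
Drug remaining = 140.4601 mL × 176136.4 ng/mL = 24740135 ng = 24.74013 mg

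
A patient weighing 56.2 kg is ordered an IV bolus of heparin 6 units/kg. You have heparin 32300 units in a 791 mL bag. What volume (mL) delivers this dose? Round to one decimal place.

8.3 mL

Dose = 6 units/kg × 56.2 kg = 337.2 units
Concentration = 32300 units ÷ 791 mL = 40.83439 units/mL
Volume = 337.2 units ÷ 40.83439 units/mL = 8.257746 mL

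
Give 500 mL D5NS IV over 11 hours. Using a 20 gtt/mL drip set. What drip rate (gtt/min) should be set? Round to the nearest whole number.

500 mL ÷ (11 hr × 60 = 660 min) = 0.7575758 mL/min
0.7575758 mL/min × 20 gtt/mL = 15.15152 gtt/min

15 gtt/min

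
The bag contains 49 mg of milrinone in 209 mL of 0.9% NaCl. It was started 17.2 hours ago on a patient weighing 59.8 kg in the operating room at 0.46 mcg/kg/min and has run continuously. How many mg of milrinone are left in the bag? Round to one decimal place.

Dose = 0.46 mcg/kg/min × 59.8 kg = 27.508 mcg/min
27.508 mcg/min × 60 min/hr = 1650.48 mcg/hr
Concentration = 49 mg ÷ 209 mL = 0.2344498 mg/mL = 234.4498 mcg/mL
Rate = 1650.48 mcg/hr ÷ 234.4498 mcg/mL = 7.039802 mL/hr
Volume infused = 7.039802 mL/hr × 17.2 hr = 121.0846 mL
Volume remaining = 209 − 121.0846 = 87.9154 mL
Drug remaining = 87.9154 mL × 234.4498 mcg/mL = 20611.74 mcg = 20.61174 mg

20.6 mg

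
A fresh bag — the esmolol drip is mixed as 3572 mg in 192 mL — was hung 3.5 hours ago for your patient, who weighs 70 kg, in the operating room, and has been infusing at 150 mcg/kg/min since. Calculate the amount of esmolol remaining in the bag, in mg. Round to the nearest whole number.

1367 mg

Dose = 150 mcg/kg/min × 70 kg = 10500 mcg/min
10500 mcg/min × 60 min/hr = 630000 mcg/hr
Concentration = 3572 mg ÷ 192 mL = 18.60417 mg/mL = 18604.17 mcg/mL
Rate = 630000 mcg/hr ÷ 18604.17 mcg/mL = 33.86338 mL/hr
Volume infused = 33.86338 mL/hr × 3.5 hr = 118.5218 mL
Volume remaining = 192 − 118.5218 = 73.47816 mL
Drug remaining = 73.47816 mL × 18604.17 mcg/mL = 1367000 mcg = 1367 mg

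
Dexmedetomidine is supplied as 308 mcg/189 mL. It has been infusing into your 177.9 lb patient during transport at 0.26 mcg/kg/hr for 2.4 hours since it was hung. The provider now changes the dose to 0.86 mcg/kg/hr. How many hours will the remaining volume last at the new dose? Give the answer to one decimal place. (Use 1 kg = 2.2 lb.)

Initial rate:
Weight = 177.9 lb ÷ 2.2 lb/kg = 80.86364 kg
Dose = 0.26 mcg/kg/hr × 80.86364 kg = 21.02455 mcg/hr
Concentration = 308 mcg ÷ 189 mL = 1.62963 mcg/mL
Rate = 21.02455 mcg/hr ÷ 1.62963 mcg/mL = 12.90143 mL/hr
Volume infused so far = 12.90143 mL/hr × 2.4 hr = 30.96342 mL
Volume remaining = 189 − 30.96342 = 158.0366 mL
New rate:
Dose = 0.86 mcg/kg/hr × 80.86364 kg = 69.54273 mcg/hr
Rate = 69.54273 mcg/hr ÷ 1.62963 mcg/mL = 42.67395 mL/hr
Time remaining = 158.0366 mL ÷ 42.67395 mL/hr = 3.70335 hr

3.7 hours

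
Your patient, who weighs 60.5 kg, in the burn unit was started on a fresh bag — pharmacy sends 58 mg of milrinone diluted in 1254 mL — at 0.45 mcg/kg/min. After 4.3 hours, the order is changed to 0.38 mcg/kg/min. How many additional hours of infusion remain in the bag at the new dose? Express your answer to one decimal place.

Initial rate:
Dose = 0.45 mcg/kg/min × 60.5 kg = 27.225 mcg/min
27.225 mcg/min × 60 min/hr = 1633.5 mcg/hr
Concentration = 58 mg ÷ 1254 mL = 0.04625199 mg/mL = 46.25199 mcg/mL
Rate = 1633.5 mcg/hr ÷ 46.25199 mcg/mL = 35.3174 mL/hr
Volume infused so far = 35.3174 mL/hr × 4.3 hr = 151.8648 mL
Volume remaining = 1254 − 151.8648 = 1102.135 mL
New rate:
Dose = 0.38 mcg/kg/min × 60.5 kg = 22.99 mcg/min
22.99 mcg/min × 60 min/hr = 1379.4 mcg/hr
Rate = 1379.4 mcg/hr ÷ 46.25199 mcg/mL = 29.82358 mL/hr
Time remaining = 1102.135 mL ÷ 29.82358 mL/hr = 36.95516 hr

37.0 hours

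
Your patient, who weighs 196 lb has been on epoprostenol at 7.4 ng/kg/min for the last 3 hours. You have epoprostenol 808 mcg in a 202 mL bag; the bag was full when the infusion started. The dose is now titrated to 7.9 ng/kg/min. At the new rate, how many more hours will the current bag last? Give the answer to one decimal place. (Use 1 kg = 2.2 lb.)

Initial rate:
Weight = 196 lb ÷ 2.2 lb/kg = 89.09091 kg
Dose = 7.4 ng/kg/min × 89.09091 kg = 659.2727 ng/min
659.2727 ng/min × 60 min/hr = 39556.36 ng/hr
Concentration = 808 mcg ÷ 202 mL = 4 mcg/mL = 4000 ng/mL
Rate = 39556.36 ng/hr ÷ 4000 ng/mL = 9.889091 mL/hr
Volume infused so far = 9.889091 mL/hr × 3 hr = 29.66727 mL
Volume remaining = 202 − 29.66727 = 172.3327 mL
New rate:
Dose = 7.9 ng/kg/min × 89.09091 kg = 703.8182 ng/min
703.8182 ng/min × 60 min/hr = 42229.09 ng/hr
Rate = 42229.09 ng/hr ÷ 4000 ng/mL = 10.55727 mL/hr
Time remaining = 172.3327 mL ÷ 10.55727 mL/hr = 16.3236 hr

16.3 hours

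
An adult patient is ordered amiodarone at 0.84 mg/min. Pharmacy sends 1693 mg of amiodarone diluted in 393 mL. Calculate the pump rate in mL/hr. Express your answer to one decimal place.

0.84 mg/min × 60 min/hr = 50.4 mg/hr
Concentration = 1693 mg ÷ 393 mL = 4.307888 mg/mL
Rate = 50.4 mg/hr ÷ 4.307888 mg/mL = 11.69947 mL/hr

11.7 mL/hr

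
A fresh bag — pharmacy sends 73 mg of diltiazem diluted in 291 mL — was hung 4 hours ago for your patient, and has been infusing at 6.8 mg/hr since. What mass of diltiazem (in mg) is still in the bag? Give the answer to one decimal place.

Concentration = 73 mg ÷ 291 mL = 0.2508591 mg/mL
Rate = 6.8 mg/hr ÷ 0.2508591 mg/mL = 27.10685 mL/hr
Volume infused = 27.10685 mL/hr × 4 hr = 108.4274 mL
Volume remaining = 291 − 108.4274 = 182.5726 mL
Drug remaining = 182.5726 mL × 0.2508591 mg/mL = 45.8 mg

45.8 mg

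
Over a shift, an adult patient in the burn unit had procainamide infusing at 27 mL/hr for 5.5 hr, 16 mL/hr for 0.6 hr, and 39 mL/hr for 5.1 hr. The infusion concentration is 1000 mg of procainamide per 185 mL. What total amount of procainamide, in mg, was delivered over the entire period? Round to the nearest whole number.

1930 mg

Concentration = 1000 mg ÷ 185 mL = 5.405405 mg/mL
Stage 1: 27 mL/hr × 5.5 hr = 148.5 mL → 148.5 mL × 5.405405 mg/mL = 802.7027 mg
Stage 2: 16 mL/hr × 0.6 hr = 9.6 mL → 9.6 mL × 5.405405 mg/mL = 51.89189 mg
Stage 3: 39 mL/hr × 5.1 hr = 198.9 mL → 198.9 mL × 5.405405 mg/mL = 1075.135 mg
Total = 802.7027 + 51.89189 + 1075.135 = 1929.73 mg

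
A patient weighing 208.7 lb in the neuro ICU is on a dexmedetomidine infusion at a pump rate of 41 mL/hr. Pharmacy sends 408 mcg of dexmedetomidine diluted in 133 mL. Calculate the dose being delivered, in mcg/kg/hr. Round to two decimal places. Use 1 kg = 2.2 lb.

1.33 mcg/kg/hr

Weight = 208.7 lb ÷ 2.2 lb/kg = 94.86364 kg
Concentration = 408 mcg ÷ 133 mL = 3.067669 mcg/mL
Drug rate = 41 mL/hr × 3.067669 mcg/mL = 125.7744 mcg/hr
125.7744 mcg/hr ÷ 94.86364 kg = 1.325845 mcg/kg/hr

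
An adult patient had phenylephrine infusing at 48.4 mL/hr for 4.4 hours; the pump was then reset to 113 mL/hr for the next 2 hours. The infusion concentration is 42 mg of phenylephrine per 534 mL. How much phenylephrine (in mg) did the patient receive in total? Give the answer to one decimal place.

34.5 mg

Concentration = 42 mg ÷ 534 mL = 0.07865169 mg/mL
Stage 1: 48.4 mL/hr × 4.4 hr = 212.96 mL → 212.96 mL × 0.07865169 mg/mL = 16.74966 mg
Stage 2: 113 mL/hr × 2 hr = 226 mL → 226 mL × 0.07865169 mg/mL = 17.77528 mg
Total = 16.74966 + 17.77528 = 34.52494 mg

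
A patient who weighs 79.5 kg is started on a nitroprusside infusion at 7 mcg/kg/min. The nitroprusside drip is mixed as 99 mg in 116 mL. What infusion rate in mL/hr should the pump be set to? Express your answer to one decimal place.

Dose = 7 mcg/kg/min × 79.5 kg = 556.5 mcg/min
556.5 mcg/min × 60 min/hr = 33390 mcg/hr
Concentration = 99 mg ÷ 116 mL = 0.8534483 mg/mL = 853.4483 mcg/mL
Rate = 33390 mcg/hr ÷ 853.4483 mcg/mL = 39.12364 mL/hr

39.1 mL/hr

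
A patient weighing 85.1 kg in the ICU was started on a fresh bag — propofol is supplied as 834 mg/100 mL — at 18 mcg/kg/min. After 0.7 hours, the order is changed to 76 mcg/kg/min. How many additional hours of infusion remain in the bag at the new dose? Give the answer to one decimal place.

Initial rate:
Dose = 18 mcg/kg/min × 85.1 kg = 1531.8 mcg/min
1531.8 mcg/min × 60 min/hr = 91908 mcg/hr
Concentration = 834 mg ÷ 100 mL = 8.34 mg/mL = 8340 mcg/mL
Rate = 91908 mcg/hr ÷ 8340 mcg/mL = 11.02014 mL/hr
Volume infused so far = 11.02014 mL/hr × 0.7 hr = 7.714101 mL
Volume remaining = 100 − 7.714101 = 92.2859 mL
New rate:
Dose = 76 mcg/kg/min × 85.1 kg = 6467.6 mcg/min
6467.6 mcg/min × 60 min/hr = 388056 mcg/hr
Rate = 388056 mcg/hr ÷ 8340 mcg/mL = 46.5295 mL/hr
Time remaining = 92.2859 mL ÷ 46.5295 mL/hr = 1.983385 hr

2.0 hours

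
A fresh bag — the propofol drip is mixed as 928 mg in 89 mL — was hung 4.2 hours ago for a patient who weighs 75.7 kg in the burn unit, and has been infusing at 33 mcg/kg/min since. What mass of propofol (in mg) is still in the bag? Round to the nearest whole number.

298 mg

Dose = 33 mcg/kg/min × 75.7 kg = 2498.1 mcg/min
2498.1 mcg/min × 60 min/hr = 149886 mcg/hr
Concentration = 928 mg ÷ 89 mL = 10.42697 mg/mL = 10426.97 mcg/mL
Rate = 149886 mcg/hr ÷ 10426.97 mcg/mL = 14.37484 mL/hr
Volume infused = 14.37484 mL/hr × 4.2 hr = 60.37434 mL
Volume remaining = 89 − 60.37434 = 28.62566 mL
Drug remaining = 28.62566 mL × 10426.97 mcg/mL = 298478.8 mcg = 298.4788 mg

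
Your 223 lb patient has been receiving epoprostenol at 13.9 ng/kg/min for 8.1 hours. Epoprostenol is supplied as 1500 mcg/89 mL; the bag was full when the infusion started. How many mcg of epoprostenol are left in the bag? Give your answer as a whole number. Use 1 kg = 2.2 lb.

Weight = 223 lb ÷ 2.2 lb/kg = 101.3636 kg
Dose = 13.9 ng/kg/min × 101.3636 kg = 1408.955 ng/min
1408.955 ng/min × 60 min/hr = 84537.27 ng/hr
Concentration = 1500 mcg ÷ 89 mL = 16.85393 mcg/mL = 16853.93 ng/mL
Rate = 84537.27 ng/hr ÷ 16853.93 ng/mL = 5.015878 mL/hr
Volume infused = 5.015878 mL/hr × 8.1 hr = 40.62861 mL
Volume remaining = 89 − 40.62861 = 48.37139 mL
Drug remaining = 48.37139 mL × 16853.93 ng/mL = 815248.1 ng = 815.2481 mcg

815 mcg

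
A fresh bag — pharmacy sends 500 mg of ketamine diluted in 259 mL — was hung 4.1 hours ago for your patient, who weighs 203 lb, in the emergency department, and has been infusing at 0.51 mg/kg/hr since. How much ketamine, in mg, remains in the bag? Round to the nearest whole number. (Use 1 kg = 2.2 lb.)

307 mg

Weight = 203 lb ÷ 2.2 lb/kg = 92.27273 kg
Dose = 0.51 mg/kg/hr × 92.27273 kg = 47.05909 mg/hr
Concentration = 500 mg ÷ 259 mL = 1.930502 mg/mL
Rate = 47.05909 mg/hr ÷ 1.930502 mg/mL = 24.37661 mL/hr
Volume infused = 24.37661 mL/hr × 4.1 hr = 99.9441 mL
Volume remaining = 259 − 99.9441 = 159.0559 mL
Drug remaining = 159.0559 mL × 1.930502 mg/mL = 307.0577 mg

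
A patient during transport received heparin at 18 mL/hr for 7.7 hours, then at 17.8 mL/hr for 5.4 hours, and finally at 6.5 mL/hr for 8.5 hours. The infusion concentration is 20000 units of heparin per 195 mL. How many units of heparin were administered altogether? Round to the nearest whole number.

29741 units

Concentration = 20000 units ÷ 195 mL = 102.5641 units/mL
Stage 1: 18 mL/hr × 7.7 hr = 138.6 mL → 138.6 mL × 102.5641 units/mL = 14215.38 units
Stage 2: 17.8 mL/hr × 5.4 hr = 96.12 mL → 96.12 mL × 102.5641 units/mL = 9858.462 units
Stage 3: 6.5 mL/hr × 8.5 hr = 55.25 mL → 55.25 mL × 102.5641 units/mL = 5666.667 units
Total = 14215.38 + 9858.462 + 5666.667 = 29740.51 units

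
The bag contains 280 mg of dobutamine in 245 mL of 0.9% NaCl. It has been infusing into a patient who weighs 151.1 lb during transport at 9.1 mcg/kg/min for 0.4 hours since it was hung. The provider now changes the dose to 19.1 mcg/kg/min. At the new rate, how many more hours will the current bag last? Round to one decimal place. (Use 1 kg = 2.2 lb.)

3.4 hours

Initial rate:
Weight = 151.1 lb ÷ 2.2 lb/kg = 68.68182 kg
Dose = 9.1 mcg/kg/min × 68.68182 kg = 625.0045 mcg/min
625.0045 mcg/min × 60 min/hr = 37500.27 mcg/hr
Concentration = 280 mg ÷ 245 mL = 1.142857 mg/mL = 1142.857 mcg/mL
Rate = 37500.27 mcg/hr ÷ 1142.857 mcg/mL = 32.81274 mL/hr
Volume infused so far = 32.81274 mL/hr × 0.4 hr = 13.1251 mL
Volume remaining = 245 − 13.1251 = 231.8749 mL
New rate:
Dose = 19.1 mcg/kg/min × 68.68182 kg = 1311.823 mcg/min
1311.823 mcg/min × 60 min/hr = 78709.36 mcg/hr
Rate = 78709.36 mcg/hr ÷ 1142.857 mcg/mL = 68.87069 mL/hr
Time remaining = 231.8749 mL ÷ 68.87069 mL/hr = 3.366815 hr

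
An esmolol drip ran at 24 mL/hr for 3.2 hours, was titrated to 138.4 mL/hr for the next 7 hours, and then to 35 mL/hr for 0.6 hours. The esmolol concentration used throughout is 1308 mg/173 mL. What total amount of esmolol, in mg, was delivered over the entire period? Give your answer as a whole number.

Concentration = 1308 mg ÷ 173 mL = 7.560694 mg/mL
Stage 1: 24 mL/hr × 3.2 hr = 76.8 mL → 76.8 mL × 7.560694 mg/mL = 580.6613 mg
Stage 2: 138.4 mL/hr × 7 hr = 968.8 mL → 968.8 mL × 7.560694 mg/mL = 7324.8 mg
Stage 3: 35 mL/hr × 0.6 hr = 21 mL → 21 mL × 7.560694 mg/mL = 158.7746 mg
Total = 580.6613 + 7324.8 + 158.7746 = 8064.236 mg

8064 mg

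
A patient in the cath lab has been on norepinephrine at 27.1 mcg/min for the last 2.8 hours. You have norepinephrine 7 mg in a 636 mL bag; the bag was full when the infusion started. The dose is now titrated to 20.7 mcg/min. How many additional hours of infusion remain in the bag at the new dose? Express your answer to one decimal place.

2.0 hours

Initial rate:
27.1 mcg/min × 60 min/hr = 1626 mcg/hr
Concentration = 7 mg ÷ 636 mL = 0.01100629 mg/mL = 11.00629 mcg/mL
Rate = 1626 mcg/hr ÷ 11.00629 mcg/mL = 147.7337 mL/hr
Volume infused so far = 147.7337 mL/hr × 2.8 hr = 413.6544 mL
Volume remaining = 636 − 413.6544 = 222.3456 mL
New rate:
20.7 mcg/min × 60 min/hr = 1242 mcg/hr
Rate = 1242 mcg/hr ÷ 11.00629 mcg/mL = 112.8446 mL/hr
Time remaining = 222.3456 mL ÷ 112.8446 mL/hr = 1.97037 hr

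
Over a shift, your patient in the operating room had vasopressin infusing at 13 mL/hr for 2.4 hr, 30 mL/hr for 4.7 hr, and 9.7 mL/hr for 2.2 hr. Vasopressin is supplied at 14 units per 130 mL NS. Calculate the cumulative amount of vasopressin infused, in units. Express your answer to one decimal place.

20.8 units

Concentration = 14 units ÷ 130 mL = 0.1076923 units/mL
Stage 1: 13 mL/hr × 2.4 hr = 31.2 mL → 31.2 mL × 0.1076923 units/mL = 3.36 units
Stage 2: 30 mL/hr × 4.7 hr = 141 mL → 141 mL × 0.1076923 units/mL = 15.18462 units
Stage 3: 9.7 mL/hr × 2.2 hr = 21.34 mL → 21.34 mL × 0.1076923 units/mL = 2.298154 units
Total = 3.36 + 15.18462 + 2.298154 = 20.84277 units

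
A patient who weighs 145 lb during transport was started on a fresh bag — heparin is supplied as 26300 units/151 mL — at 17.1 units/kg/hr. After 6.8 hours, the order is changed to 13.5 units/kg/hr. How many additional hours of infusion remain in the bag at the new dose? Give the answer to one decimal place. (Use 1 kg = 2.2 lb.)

Initial rate:
Weight = 145 lb ÷ 2.2 lb/kg = 65.90909 kg
Dose = 17.1 units/kg/hr × 65.90909 kg = 1127.045 units/hr
Concentration = 26300 units ÷ 151 mL = 174.1722 units/mL
Rate = 1127.045 units/hr ÷ 174.1722 units/mL = 6.470869 mL/hr
Volume infused so far = 6.470869 mL/hr × 6.8 hr = 44.00191 mL
Volume remaining = 151 − 44.00191 = 106.9981 mL
New rate:
Dose = 13.5 units/kg/hr × 65.90909 kg = 889.7727 units/hr
Rate = 889.7727 units/hr ÷ 174.1722 units/mL = 5.108581 mL/hr
Time remaining = 106.9981 mL ÷ 5.108581 mL/hr = 20.94478 hr

20.9 hours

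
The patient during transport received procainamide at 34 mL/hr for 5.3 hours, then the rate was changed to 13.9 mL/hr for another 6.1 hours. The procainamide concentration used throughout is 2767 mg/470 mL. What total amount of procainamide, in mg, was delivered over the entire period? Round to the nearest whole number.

Concentration = 2767 mg ÷ 470 mL = 5.887234 mg/mL
Stage 1: 34 mL/hr × 5.3 hr = 180.2 mL → 180.2 mL × 5.887234 mg/mL = 1060.88 mg
Stage 2: 13.9 mL/hr × 6.1 hr = 84.79 mL → 84.79 mL × 5.887234 mg/mL = 499.1786 mg
Total = 1060.88 + 499.1786 = 1560.058 mg

1560 mg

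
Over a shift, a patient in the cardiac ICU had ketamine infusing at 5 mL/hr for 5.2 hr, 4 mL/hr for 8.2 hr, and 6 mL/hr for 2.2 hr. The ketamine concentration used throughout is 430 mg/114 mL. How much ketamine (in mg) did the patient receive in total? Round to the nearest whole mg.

272 mg

Concentration = 430 mg ÷ 114 mL = 3.77193 mg/mL
Stage 1: 5 mL/hr × 5.2 hr = 26 mL → 26 mL × 3.77193 mg/mL = 98.07018 mg
Stage 2: 4 mL/hr × 8.2 hr = 32.8 mL → 32.8 mL × 3.77193 mg/mL = 123.7193 mg
Stage 3: 6 mL/hr × 2.2 hr = 13.2 mL → 13.2 mL × 3.77193 mg/mL = 49.78947 mg
Total = 98.07018 + 123.7193 + 49.78947 = 271.5789 mg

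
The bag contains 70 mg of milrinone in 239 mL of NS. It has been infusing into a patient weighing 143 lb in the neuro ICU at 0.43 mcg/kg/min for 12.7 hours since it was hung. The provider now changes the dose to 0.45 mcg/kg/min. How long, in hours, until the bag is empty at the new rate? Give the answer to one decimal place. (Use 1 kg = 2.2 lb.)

27.8 hours

Initial rate:
Weight = 143 lb ÷ 2.2 lb/kg = 65 kg
Dose = 0.43 mcg/kg/min × 65 kg = 27.95 mcg/min
27.95 mcg/min × 60 min/hr = 1677 mcg/hr
Concentration = 70 mg ÷ 239 mL = 0.292887 mg/mL = 292.887 mcg/mL
Rate = 1677 mcg/hr ÷ 292.887 mcg/mL = 5.725757 mL/hr
Volume infused so far = 5.725757 mL/hr × 12.7 hr = 72.71712 mL
Volume remaining = 239 − 72.71712 = 166.2829 mL
New rate:
Dose = 0.45 mcg/kg/min × 65 kg = 29.25 mcg/min
29.25 mcg/min × 60 min/hr = 1755 mcg/hr
Rate = 1755 mcg/hr ÷ 292.887 mcg/mL = 5.992071 mL/hr
Time remaining = 166.2829 mL ÷ 5.992071 mL/hr = 27.75048 hr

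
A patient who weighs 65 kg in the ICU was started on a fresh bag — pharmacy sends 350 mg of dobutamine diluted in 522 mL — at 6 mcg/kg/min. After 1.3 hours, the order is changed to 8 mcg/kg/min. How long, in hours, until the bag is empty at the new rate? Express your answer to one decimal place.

10.2 hours

Initial rate:
Dose = 6 mcg/kg/min × 65 kg = 390 mcg/min
390 mcg/min × 60 min/hr = 23400 mcg/hr
Concentration = 350 mg ÷ 522 mL = 0.6704981 mg/mL = 670.4981 mcg/mL
Rate = 23400 mcg/hr ÷ 670.4981 mcg/mL = 34.89943 mL/hr
Volume infused so far = 34.89943 mL/hr × 1.3 hr = 45.36926 mL
Volume remaining = 522 − 45.36926 = 476.6307 mL
New rate:
Dose = 8 mcg/kg/min × 65 kg = 520 mcg/min
520 mcg/min × 60 min/hr = 31200 mcg/hr
Rate = 31200 mcg/hr ÷ 670.4981 mcg/mL = 46.53257 mL/hr
Time remaining = 476.6307 mL ÷ 46.53257 mL/hr = 10.24295 hr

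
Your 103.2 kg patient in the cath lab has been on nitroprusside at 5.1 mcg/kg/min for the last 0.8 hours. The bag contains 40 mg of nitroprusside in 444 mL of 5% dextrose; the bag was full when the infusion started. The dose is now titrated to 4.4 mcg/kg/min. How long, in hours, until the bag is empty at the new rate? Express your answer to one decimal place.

0.5 hours

Initial rate:
Dose = 5.1 mcg/kg/min × 103.2 kg = 526.32 mcg/min
526.32 mcg/min × 60 min/hr = 31579.2 mcg/hr
Concentration = 40 mg ÷ 444 mL = 0.09009009 mg/mL = 90.09009 mcg/mL
Rate = 31579.2 mcg/hr ÷ 90.09009 mcg/mL = 350.5291 mL/hr
Volume infused so far = 350.5291 mL/hr × 0.8 hr = 280.4233 mL
Volume remaining = 444 − 280.4233 = 163.5767 mL
New rate:
Dose = 4.4 mcg/kg/min × 103.2 kg = 454.08 mcg/min
454.08 mcg/min × 60 min/hr = 27244.8 mcg/hr
Rate = 27244.8 mcg/hr ÷ 90.09009 mcg/mL = 302.4173 mL/hr
Time remaining = 163.5767 mL ÷ 302.4173 mL/hr = 0.5408973 hr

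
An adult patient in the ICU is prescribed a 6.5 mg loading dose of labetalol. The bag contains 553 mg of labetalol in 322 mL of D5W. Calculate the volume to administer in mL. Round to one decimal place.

Concentration = 553 mg ÷ 322 mL = 1.717391 mg/mL
Volume = 6.5 mg ÷ 1.717391 mg/mL = 3.78481 mL

3.8 mL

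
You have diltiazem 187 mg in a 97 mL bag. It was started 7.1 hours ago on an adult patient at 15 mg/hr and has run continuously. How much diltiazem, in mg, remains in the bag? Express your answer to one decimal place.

Concentration = 187 mg ÷ 97 mL = 1.927835 mg/mL
Rate = 15 mg/hr ÷ 1.927835 mg/mL = 7.780749 mL/hr
Volume infused = 7.780749 mL/hr × 7.1 hr = 55.24332 mL
Volume remaining = 97 − 55.24332 = 41.75668 mL
Drug remaining = 41.75668 mL × 1.927835 mg/mL = 80.5 mg

80.5 mg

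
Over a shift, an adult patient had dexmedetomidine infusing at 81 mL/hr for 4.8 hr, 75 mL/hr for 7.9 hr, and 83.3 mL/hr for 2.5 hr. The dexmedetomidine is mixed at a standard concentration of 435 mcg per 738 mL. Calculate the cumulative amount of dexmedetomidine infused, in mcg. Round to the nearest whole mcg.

Concentration = 435 mcg ÷ 738 mL = 0.5894309 mcg/mL
Stage 1: 81 mL/hr × 4.8 hr = 388.8 mL → 388.8 mL × 0.5894309 mcg/mL = 229.1707 mcg
Stage 2: 75 mL/hr × 7.9 hr = 592.5 mL → 592.5 mL × 0.5894309 mcg/mL = 349.2378 mcg
Stage 3: 83.3 mL/hr × 2.5 hr = 208.25 mL → 208.25 mL × 0.5894309 mcg/mL = 122.749 mcg
Total = 229.1707 + 349.2378 + 122.749 = 701.1575 mcg

701 mcg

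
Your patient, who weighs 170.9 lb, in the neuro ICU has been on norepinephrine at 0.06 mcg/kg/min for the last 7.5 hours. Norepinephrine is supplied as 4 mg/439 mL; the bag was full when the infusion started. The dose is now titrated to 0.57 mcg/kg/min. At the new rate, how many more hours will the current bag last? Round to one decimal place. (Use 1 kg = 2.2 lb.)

0.7 hours

Initial rate:
Weight = 170.9 lb ÷ 2.2 lb/kg = 77.68182 kg
Dose = 0.06 mcg/kg/min × 77.68182 kg = 4.660909 mcg/min
4.660909 mcg/min × 60 min/hr = 279.6545 mcg/hr
Concentration = 4 mg ÷ 439 mL = 0.009111617 mg/mL = 9.111617 mcg/mL
Rate = 279.6545 mcg/hr ÷ 9.111617 mcg/mL = 30.69209 mL/hr
Volume infused so far = 30.69209 mL/hr × 7.5 hr = 230.1906 mL
Volume remaining = 439 − 230.1906 = 208.8094 mL
New rate:
Dose = 0.57 mcg/kg/min × 77.68182 kg = 44.27864 mcg/min
44.27864 mcg/min × 60 min/hr = 2656.718 mcg/hr
Rate = 2656.718 mcg/hr ÷ 9.111617 mcg/mL = 291.5748 mL/hr
Time remaining = 208.8094 mL ÷ 291.5748 mL/hr = 0.7161433 hr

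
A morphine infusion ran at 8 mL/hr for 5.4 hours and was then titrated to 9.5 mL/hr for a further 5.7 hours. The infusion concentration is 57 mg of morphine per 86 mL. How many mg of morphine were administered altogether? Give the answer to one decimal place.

Concentration = 57 mg ÷ 86 mL = 0.6627907 mg/mL
Stage 1: 8 mL/hr × 5.4 hr = 43.2 mL → 43.2 mL × 0.6627907 mg/mL = 28.63256 mg
Stage 2: 9.5 mL/hr × 5.7 hr = 54.15 mL → 54.15 mL × 0.6627907 mg/mL = 35.89012 mg
Total = 28.63256 + 35.89012 = 64.52267 mg

64.5 mg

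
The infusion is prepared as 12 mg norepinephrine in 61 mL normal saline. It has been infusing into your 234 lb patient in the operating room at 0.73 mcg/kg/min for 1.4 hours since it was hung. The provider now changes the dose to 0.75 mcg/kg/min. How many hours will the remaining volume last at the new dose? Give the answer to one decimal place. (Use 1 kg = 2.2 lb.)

Initial rate:
Weight = 234 lb ÷ 2.2 lb/kg = 106.3636 kg
Dose = 0.73 mcg/kg/min × 106.3636 kg = 77.64545 mcg/min
77.64545 mcg/min × 60 min/hr = 4658.727 mcg/hr
Concentration = 12 mg ÷ 61 mL = 0.1967213 mg/mL = 196.7213 mcg/mL
Rate = 4658.727 mcg/hr ÷ 196.7213 mcg/mL = 23.68186 mL/hr
Volume infused so far = 23.68186 mL/hr × 1.4 hr = 33.15461 mL
Volume remaining = 61 − 33.15461 = 27.84539 mL
New rate:
Dose = 0.75 mcg/kg/min × 106.3636 kg = 79.77273 mcg/min
79.77273 mcg/min × 60 min/hr = 4786.364 mcg/hr
Rate = 4786.364 mcg/hr ÷ 196.7213 mcg/mL = 24.33068 mL/hr
Time remaining = 27.84539 mL ÷ 24.33068 mL/hr = 1.144456 hr

1.1 hours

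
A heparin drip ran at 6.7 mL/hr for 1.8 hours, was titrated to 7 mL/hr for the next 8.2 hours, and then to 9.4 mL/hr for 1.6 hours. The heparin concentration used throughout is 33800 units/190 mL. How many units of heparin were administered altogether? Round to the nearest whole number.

Concentration = 33800 units ÷ 190 mL = 177.8947 units/mL
Stage 1: 6.7 mL/hr × 1.8 hr = 12.06 mL → 12.06 mL × 177.8947 units/mL = 2145.411 units
Stage 2: 7 mL/hr × 8.2 hr = 57.4 mL → 57.4 mL × 177.8947 units/mL = 10211.16 units
Stage 3: 9.4 mL/hr × 1.6 hr = 15.04 mL → 15.04 mL × 177.8947 units/mL = 2675.537 units
Total = 2145.411 + 10211.16 + 2675.537 = 15032.11 units

15032 units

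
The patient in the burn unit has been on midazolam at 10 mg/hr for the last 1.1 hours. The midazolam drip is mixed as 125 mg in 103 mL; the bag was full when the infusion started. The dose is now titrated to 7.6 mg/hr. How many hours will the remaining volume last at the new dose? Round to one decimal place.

Initial rate:
Concentration = 125 mg ÷ 103 mL = 1.213592 mg/mL
Rate = 10 mg/hr ÷ 1.213592 mg/mL = 8.24 mL/hr
Volume infused so far = 8.24 mL/hr × 1.1 hr = 9.064 mL
Volume remaining = 103 − 9.064 = 93.936 mL
New rate:
Rate = 7.6 mg/hr ÷ 1.213592 mg/mL = 6.2624 mL/hr
Time remaining = 93.936 mL ÷ 6.2624 mL/hr = 15 hr

15.0 hours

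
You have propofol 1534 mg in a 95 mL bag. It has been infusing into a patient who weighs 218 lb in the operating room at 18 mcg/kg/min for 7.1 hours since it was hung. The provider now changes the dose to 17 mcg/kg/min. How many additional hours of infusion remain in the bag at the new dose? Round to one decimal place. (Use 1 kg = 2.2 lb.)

7.7 hours

Initial rate:
Weight = 218 lb ÷ 2.2 lb/kg = 99.09091 kg
Dose = 18 mcg/kg/min × 99.09091 kg = 1783.636 mcg/min
1783.636 mcg/min × 60 min/hr = 107018.2 mcg/hr
Concentration = 1534 mg ÷ 95 mL = 16.14737 mg/mL = 16147.37 mcg/mL
Rate = 107018.2 mcg/hr ÷ 16147.37 mcg/mL = 6.627593 mL/hr
Volume infused so far = 6.627593 mL/hr × 7.1 hr = 47.05591 mL
Volume remaining = 95 − 47.05591 = 47.94409 mL
New rate:
Dose = 17 mcg/kg/min × 99.09091 kg = 1684.545 mcg/min
1684.545 mcg/min × 60 min/hr = 101072.7 mcg/hr
Rate = 101072.7 mcg/hr ÷ 16147.37 mcg/mL = 6.259393 mL/hr
Time remaining = 47.94409 mL ÷ 6.259393 mL/hr = 7.659543 hr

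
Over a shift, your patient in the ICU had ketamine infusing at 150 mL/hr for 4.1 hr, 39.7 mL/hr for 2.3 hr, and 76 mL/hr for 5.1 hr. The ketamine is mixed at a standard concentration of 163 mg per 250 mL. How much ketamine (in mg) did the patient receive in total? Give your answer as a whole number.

Concentration = 163 mg ÷ 250 mL = 0.652 mg/mL
Stage 1: 150 mL/hr × 4.1 hr = 615 mL → 615 mL × 0.652 mg/mL = 400.98 mg
Stage 2: 39.7 mL/hr × 2.3 hr = 91.31 mL → 91.31 mL × 0.652 mg/mL = 59.53412 mg
Stage 3: 76 mL/hr × 5.1 hr = 387.6 mL → 387.6 mL × 0.652 mg/mL = 252.7152 mg
Total = 400.98 + 59.53412 + 252.7152 = 713.2293 mg

713 mg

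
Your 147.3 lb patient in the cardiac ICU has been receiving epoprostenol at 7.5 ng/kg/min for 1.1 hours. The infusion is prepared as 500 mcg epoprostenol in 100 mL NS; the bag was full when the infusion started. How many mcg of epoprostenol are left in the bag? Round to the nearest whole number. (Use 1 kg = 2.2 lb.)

467 mcg

Weight = 147.3 lb ÷ 2.2 lb/kg = 66.95455 kg
Dose = 7.5 ng/kg/min × 66.95455 kg = 502.1591 ng/min
502.1591 ng/min × 60 min/hr = 30129.55 ng/hr
Concentration = 500 mcg ÷ 100 mL = 5 mcg/mL = 5000 ng/mL
Rate = 30129.55 ng/hr ÷ 5000 ng/mL = 6.025909 mL/hr
Volume infused = 6.025909 mL/hr × 1.1 hr = 6.6285 mL
Volume remaining = 100 − 6.6285 = 93.3715 mL
Drug remaining = 93.3715 mL × 5000 ng/mL = 466857.5 ng = 466.8575 mcg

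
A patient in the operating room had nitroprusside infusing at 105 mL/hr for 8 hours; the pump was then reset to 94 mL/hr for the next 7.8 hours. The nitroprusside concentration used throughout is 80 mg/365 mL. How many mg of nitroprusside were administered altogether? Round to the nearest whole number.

Concentration = 80 mg ÷ 365 mL = 0.2191781 mg/mL
Stage 1: 105 mL/hr × 8 hr = 840 mL → 840 mL × 0.2191781 mg/mL = 184.1096 mg
Stage 2: 94 mL/hr × 7.8 hr = 733.2 mL → 733.2 mL × 0.2191781 mg/mL = 160.7014 mg
Total = 184.1096 + 160.7014 = 344.811 mg

345 mg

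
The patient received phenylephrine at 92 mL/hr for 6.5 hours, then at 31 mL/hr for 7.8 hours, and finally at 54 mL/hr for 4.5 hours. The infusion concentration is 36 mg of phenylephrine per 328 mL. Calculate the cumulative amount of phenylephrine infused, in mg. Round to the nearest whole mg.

Concentration = 36 mg ÷ 328 mL = 0.1097561 mg/mL
Stage 1: 92 mL/hr × 6.5 hr = 598 mL → 598 mL × 0.1097561 mg/mL = 65.63415 mg
Stage 2: 31 mL/hr × 7.8 hr = 241.8 mL → 241.8 mL × 0.1097561 mg/mL = 26.53902 mg
Stage 3: 54 mL/hr × 4.5 hr = 243 mL → 243 mL × 0.1097561 mg/mL = 26.67073 mg
Total = 65.63415 + 26.53902 + 26.67073 = 118.8439 mg

119 mg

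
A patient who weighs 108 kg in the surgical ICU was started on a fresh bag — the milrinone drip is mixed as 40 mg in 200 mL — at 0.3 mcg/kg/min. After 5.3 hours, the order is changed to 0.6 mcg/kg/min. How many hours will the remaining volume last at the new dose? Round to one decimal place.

Initial rate:
Dose = 0.3 mcg/kg/min × 108 kg = 32.4 mcg/min
32.4 mcg/min × 60 min/hr = 1944 mcg/hr
Concentration = 40 mg ÷ 200 mL = 0.2 mg/mL = 200 mcg/mL
Rate = 1944 mcg/hr ÷ 200 mcg/mL = 9.72 mL/hr
Volume infused so far = 9.72 mL/hr × 5.3 hr = 51.516 mL
Volume remaining = 200 − 51.516 = 148.484 mL
New rate:
Dose = 0.6 mcg/kg/min × 108 kg = 64.8 mcg/min
64.8 mcg/min × 60 min/hr = 3888 mcg/hr
Rate = 3888 mcg/hr ÷ 200 mcg/mL = 19.44 mL/hr
Time remaining = 148.484 mL ÷ 19.44 mL/hr = 7.638066 hr

7.6 hours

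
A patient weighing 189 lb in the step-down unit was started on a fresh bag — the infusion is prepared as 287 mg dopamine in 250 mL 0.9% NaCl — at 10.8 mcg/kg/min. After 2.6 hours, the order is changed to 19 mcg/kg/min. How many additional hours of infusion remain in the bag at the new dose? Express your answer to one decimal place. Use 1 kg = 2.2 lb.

1.5 hours

Initial rate:
Weight = 189 lb ÷ 2.2 lb/kg = 85.90909 kg
Dose = 10.8 mcg/kg/min × 85.90909 kg = 927.8182 mcg/min
927.8182 mcg/min × 60 min/hr = 55669.09 mcg/hr
Concentration = 287 mg ÷ 250 mL = 1.148 mg/mL = 1148 mcg/mL
Rate = 55669.09 mcg/hr ÷ 1148 mcg/mL = 48.49224 mL/hr
Volume infused so far = 48.49224 mL/hr × 2.6 hr = 126.0798 mL
Volume remaining = 250 − 126.0798 = 123.9202 mL
New rate:
Dose = 19 mcg/kg/min × 85.90909 kg = 1632.273 mcg/min
1632.273 mcg/min × 60 min/hr = 97936.36 mcg/hr
Rate = 97936.36 mcg/hr ÷ 1148 mcg/mL = 85.31042 mL/hr
Time remaining = 123.9202 mL ÷ 85.31042 mL/hr = 1.45258 hr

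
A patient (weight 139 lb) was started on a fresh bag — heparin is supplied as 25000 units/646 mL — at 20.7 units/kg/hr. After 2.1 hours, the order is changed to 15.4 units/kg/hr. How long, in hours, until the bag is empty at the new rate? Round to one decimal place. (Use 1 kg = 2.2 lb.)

Initial rate:
Weight = 139 lb ÷ 2.2 lb/kg = 63.18182 kg
Dose = 20.7 units/kg/hr × 63.18182 kg = 1307.864 units/hr
Concentration = 25000 units ÷ 646 mL = 38.69969 units/mL
Rate = 1307.864 units/hr ÷ 38.69969 units/mL = 33.7952 mL/hr
Volume infused so far = 33.7952 mL/hr × 2.1 hr = 70.96991 mL
Volume remaining = 646 − 70.96991 = 575.0301 mL
New rate:
Dose = 15.4 units/kg/hr × 63.18182 kg = 973 units/hr
Rate = 973 units/hr ÷ 38.69969 units/mL = 25.14232 mL/hr
Time remaining = 575.0301 mL ÷ 25.14232 mL/hr = 22.871 hr

22.9 hours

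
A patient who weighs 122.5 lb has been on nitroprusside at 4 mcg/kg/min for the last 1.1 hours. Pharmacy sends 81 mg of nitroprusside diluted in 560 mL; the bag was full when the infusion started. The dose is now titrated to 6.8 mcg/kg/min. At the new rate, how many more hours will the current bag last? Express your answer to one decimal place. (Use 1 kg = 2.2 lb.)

2.9 hours

Initial rate:
Weight = 122.5 lb ÷ 2.2 lb/kg = 55.68182 kg
Dose = 4 mcg/kg/min × 55.68182 kg = 222.7273 mcg/min
222.7273 mcg/min × 60 min/hr = 13363.64 mcg/hr
Concentration = 81 mg ÷ 560 mL = 0.1446429 mg/mL = 144.6429 mcg/mL
Rate = 13363.64 mcg/hr ÷ 144.6429 mcg/mL = 92.39057 mL/hr
Volume infused so far = 92.39057 mL/hr × 1.1 hr = 101.6296 mL
Volume remaining = 560 − 101.6296 = 458.3704 mL
New rate:
Dose = 6.8 mcg/kg/min × 55.68182 kg = 378.6364 mcg/min
378.6364 mcg/min × 60 min/hr = 22718.18 mcg/hr
Rate = 22718.18 mcg/hr ÷ 144.6429 mcg/mL = 157.064 mL/hr
Time remaining = 458.3704 mL ÷ 157.064 mL/hr = 2.918367 hr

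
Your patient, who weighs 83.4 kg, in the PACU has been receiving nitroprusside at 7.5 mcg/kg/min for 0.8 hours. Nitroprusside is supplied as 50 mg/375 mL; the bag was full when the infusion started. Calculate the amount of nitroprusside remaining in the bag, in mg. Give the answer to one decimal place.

Dose = 7.5 mcg/kg/min × 83.4 kg = 625.5 mcg/min
625.5 mcg/min × 60 min/hr = 37530 mcg/hr
Concentration = 50 mg ÷ 375 mL = 0.1333333 mg/mL = 133.3333 mcg/mL
Rate = 37530 mcg/hr ÷ 133.3333 mcg/mL = 281.475 mL/hr
Volume infused = 281.475 mL/hr × 0.8 hr = 225.18 mL
Volume remaining = 375 − 225.18 = 149.82 mL
Drug remaining = 149.82 mL × 133.3333 mcg/mL = 19976 mcg = 19.976 mg

20.0 mg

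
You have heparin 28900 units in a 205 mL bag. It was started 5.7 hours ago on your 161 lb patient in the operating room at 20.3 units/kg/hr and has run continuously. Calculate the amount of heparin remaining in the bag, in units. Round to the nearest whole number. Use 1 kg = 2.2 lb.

20432 units

Weight = 161 lb ÷ 2.2 lb/kg = 73.18182 kg
Dose = 20.3 units/kg/hr × 73.18182 kg = 1485.591 units/hr
Concentration = 28900 units ÷ 205 mL = 140.9756 units/mL
Rate = 1485.591 units/hr ÷ 140.9756 units/mL = 10.53793 mL/hr
Volume infused = 10.53793 mL/hr × 5.7 hr = 60.06619 mL
Volume remaining = 205 − 60.06619 = 144.9338 mL
Drug remaining = 144.9338 mL × 140.9756 units/mL = 20432.13 units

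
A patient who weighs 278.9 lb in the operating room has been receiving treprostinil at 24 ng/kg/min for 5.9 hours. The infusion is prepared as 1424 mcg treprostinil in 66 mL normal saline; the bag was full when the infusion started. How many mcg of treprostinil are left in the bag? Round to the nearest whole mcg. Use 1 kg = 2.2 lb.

347 mcg

Weight = 278.9 lb ÷ 2.2 lb/kg = 126.7727 kg
Dose = 24 ng/kg/min × 126.7727 kg = 3042.545 ng/min
3042.545 ng/min × 60 min/hr = 182552.7 ng/hr
Concentration = 1424 mcg ÷ 66 mL = 21.57576 mcg/mL = 21575.76 ng/mL
Rate = 182552.7 ng/hr ÷ 21575.76 ng/mL = 8.461011 mL/hr
Volume infused = 8.461011 mL/hr × 5.9 hr = 49.91997 mL
Volume remaining = 66 − 49.91997 = 16.08003 mL
Drug remaining = 16.08003 mL × 21575.76 ng/mL = 346938.9 ng = 346.9389 mcg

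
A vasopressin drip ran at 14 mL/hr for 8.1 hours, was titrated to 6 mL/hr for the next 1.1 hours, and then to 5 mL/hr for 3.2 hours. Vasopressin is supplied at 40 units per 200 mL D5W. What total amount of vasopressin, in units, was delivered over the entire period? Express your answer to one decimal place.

Concentration = 40 units ÷ 200 mL = 0.2 units/mL
Stage 1: 14 mL/hr × 8.1 hr = 113.4 mL → 113.4 mL × 0.2 units/mL = 22.68 units
Stage 2: 6 mL/hr × 1.1 hr = 6.6 mL → 6.6 mL × 0.2 units/mL = 1.32 units
Stage 3: 5 mL/hr × 3.2 hr = 16 mL → 16 mL × 0.2 units/mL = 3.2 units
Total = 22.68 + 1.32 + 3.2 = 27.2 units

27.2 units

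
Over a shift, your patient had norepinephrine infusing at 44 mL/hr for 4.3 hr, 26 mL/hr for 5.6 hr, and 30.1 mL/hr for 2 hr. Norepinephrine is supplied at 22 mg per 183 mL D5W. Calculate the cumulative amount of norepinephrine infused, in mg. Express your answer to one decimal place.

47.5 mg

Concentration = 22 mg ÷ 183 mL = 0.1202186 mg/mL
Stage 1: 44 mL/hr × 4.3 hr = 189.2 mL → 189.2 mL × 0.1202186 mg/mL = 22.74536 mg
Stage 2: 26 mL/hr × 5.6 hr = 145.6 mL → 145.6 mL × 0.1202186 mg/mL = 17.50383 mg
Stage 3: 30.1 mL/hr × 2 hr = 60.2 mL → 60.2 mL × 0.1202186 mg/mL = 7.237158 mg
Total = 22.74536 + 17.50383 + 7.237158 = 47.48634 mg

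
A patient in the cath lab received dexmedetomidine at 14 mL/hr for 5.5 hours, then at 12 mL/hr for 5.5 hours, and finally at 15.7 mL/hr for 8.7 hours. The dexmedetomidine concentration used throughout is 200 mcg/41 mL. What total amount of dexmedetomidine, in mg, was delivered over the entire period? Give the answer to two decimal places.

Concentration = 200 mcg ÷ 41 mL = 4.878049 mcg/mL
Stage 1: 14 mL/hr × 5.5 hr = 77 mL → 77 mL × 4.878049 mcg/mL = 375.6098 mcg
Stage 2: 12 mL/hr × 5.5 hr = 66 mL → 66 mL × 4.878049 mcg/mL = 321.9512 mcg
Stage 3: 15.7 mL/hr × 8.7 hr = 136.59 mL → 136.59 mL × 4.878049 mcg/mL = 666.2927 mcg
Total = 375.6098 + 321.9512 + 666.2927 = 1363.854 mcg = 1.363854 mg

1.36 mg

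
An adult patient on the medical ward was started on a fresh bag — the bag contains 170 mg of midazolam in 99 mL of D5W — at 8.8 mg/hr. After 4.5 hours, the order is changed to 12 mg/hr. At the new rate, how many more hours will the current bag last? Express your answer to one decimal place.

Initial rate:
Concentration = 170 mg ÷ 99 mL = 1.717172 mg/mL
Rate = 8.8 mg/hr ÷ 1.717172 mg/mL = 5.124706 mL/hr
Volume infused so far = 5.124706 mL/hr × 4.5 hr = 23.06118 mL
Volume remaining = 99 − 23.06118 = 75.93882 mL
New rate:
Rate = 12 mg/hr ÷ 1.717172 mg/mL = 6.988235 mL/hr
Time remaining = 75.93882 mL ÷ 6.988235 mL/hr = 10.86667 hr

10.9 hours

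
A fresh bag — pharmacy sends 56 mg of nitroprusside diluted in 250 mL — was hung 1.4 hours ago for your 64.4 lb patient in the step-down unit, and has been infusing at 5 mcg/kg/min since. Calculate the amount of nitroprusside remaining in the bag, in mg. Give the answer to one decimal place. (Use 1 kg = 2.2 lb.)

43.7 mg

Weight = 64.4 lb ÷ 2.2 lb/kg = 29.27273 kg
Dose = 5 mcg/kg/min × 29.27273 kg = 146.3636 mcg/min
146.3636 mcg/min × 60 min/hr = 8781.818 mcg/hr
Concentration = 56 mg ÷ 250 mL = 0.224 mg/mL = 224 mcg/mL
Rate = 8781.818 mcg/hr ÷ 224 mcg/mL = 39.20455 mL/hr
Volume infused = 39.20455 mL/hr × 1.4 hr = 54.88636 mL
Volume remaining = 250 − 54.88636 = 195.1136 mL
Drug remaining = 195.1136 mL × 224 mcg/mL = 43705.45 mcg = 43.70545 mg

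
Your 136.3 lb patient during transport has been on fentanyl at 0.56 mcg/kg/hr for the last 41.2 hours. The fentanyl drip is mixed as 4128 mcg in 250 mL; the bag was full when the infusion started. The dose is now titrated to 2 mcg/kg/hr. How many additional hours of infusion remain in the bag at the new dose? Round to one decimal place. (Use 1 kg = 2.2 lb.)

Initial rate:
Weight = 136.3 lb ÷ 2.2 lb/kg = 61.95455 kg
Dose = 0.56 mcg/kg/hr × 61.95455 kg = 34.69455 mcg/hr
Concentration = 4128 mcg ÷ 250 mL = 16.512 mcg/mL
Rate = 34.69455 mcg/hr ÷ 16.512 mcg/mL = 2.101172 mL/hr
Volume infused so far = 2.101172 mL/hr × 41.2 hr = 86.56827 mL
Volume remaining = 250 − 86.56827 = 163.4317 mL
New rate:
Dose = 2 mcg/kg/hr × 61.95455 kg = 123.9091 mcg/hr
Rate = 123.9091 mcg/hr ÷ 16.512 mcg/mL = 7.504184 mL/hr
Time remaining = 163.4317 mL ÷ 7.504184 mL/hr = 21.77875 hr

21.8 hours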